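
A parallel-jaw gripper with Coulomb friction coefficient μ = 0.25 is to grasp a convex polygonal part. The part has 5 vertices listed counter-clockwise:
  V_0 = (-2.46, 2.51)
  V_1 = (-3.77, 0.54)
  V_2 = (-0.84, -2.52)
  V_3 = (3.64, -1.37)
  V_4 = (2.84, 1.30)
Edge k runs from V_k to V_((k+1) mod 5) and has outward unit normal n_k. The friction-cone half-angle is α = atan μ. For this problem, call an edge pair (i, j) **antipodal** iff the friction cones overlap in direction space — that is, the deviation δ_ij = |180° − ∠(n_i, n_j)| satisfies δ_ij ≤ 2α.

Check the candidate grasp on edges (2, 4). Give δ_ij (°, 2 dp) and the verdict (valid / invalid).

α = atan 0.25 = 14.04°;  2α = 28.07°
edge 2: e_2 = (+4.48, +1.15);  n_2 = (+0.2486, -0.9686)
edge 4: e_4 = (-5.30, +1.21);  n_4 = (+0.2226, +0.9749)
∠(n_2, n_4) = 152.74°
δ = |180° − 152.74°| = 27.26°
27.26° ≤ 2α = 28.07°  →  valid

δ = 27.26°, valid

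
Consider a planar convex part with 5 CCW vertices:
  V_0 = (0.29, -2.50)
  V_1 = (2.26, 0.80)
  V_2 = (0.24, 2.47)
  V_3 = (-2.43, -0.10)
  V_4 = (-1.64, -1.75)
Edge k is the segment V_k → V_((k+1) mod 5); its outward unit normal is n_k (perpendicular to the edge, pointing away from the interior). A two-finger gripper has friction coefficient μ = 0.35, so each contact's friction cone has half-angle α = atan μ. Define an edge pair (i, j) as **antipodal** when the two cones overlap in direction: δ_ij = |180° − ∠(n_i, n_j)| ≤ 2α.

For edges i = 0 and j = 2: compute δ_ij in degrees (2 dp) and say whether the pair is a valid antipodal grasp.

α = atan 0.35 = 19.29°;  2α = 38.58°
edge 0: e_0 = (+1.97, +3.30);  n_0 = (+0.8586, -0.5126)
edge 2: e_2 = (-2.67, -2.57);  n_2 = (-0.6935, +0.7205)
∠(n_0, n_2) = 164.74°
δ = |180° − 164.74°| = 15.26°
15.26° ≤ 2α = 38.58°  →  valid

δ = 15.26°, valid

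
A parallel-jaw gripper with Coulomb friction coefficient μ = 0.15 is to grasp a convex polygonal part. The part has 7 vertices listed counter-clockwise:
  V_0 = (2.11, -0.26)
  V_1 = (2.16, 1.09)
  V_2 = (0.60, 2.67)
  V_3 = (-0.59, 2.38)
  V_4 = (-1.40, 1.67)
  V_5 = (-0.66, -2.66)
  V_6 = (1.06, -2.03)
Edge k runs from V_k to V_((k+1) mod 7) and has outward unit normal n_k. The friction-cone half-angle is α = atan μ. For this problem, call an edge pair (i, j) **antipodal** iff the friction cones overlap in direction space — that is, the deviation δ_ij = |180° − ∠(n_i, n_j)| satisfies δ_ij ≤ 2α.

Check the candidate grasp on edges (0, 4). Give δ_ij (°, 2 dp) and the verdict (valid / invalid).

δ = 11.82°, valid

α = atan 0.15 = 8.53°;  2α = 17.06°
edge 0: e_0 = (+0.05, +1.35);  n_0 = (+0.9993, -0.0370)
edge 4: e_4 = (+0.74, -4.33);  n_4 = (-0.9857, -0.1685)
∠(n_0, n_4) = 168.18°
δ = |180° − 168.18°| = 11.82°
11.82° ≤ 2α = 17.06°  →  valid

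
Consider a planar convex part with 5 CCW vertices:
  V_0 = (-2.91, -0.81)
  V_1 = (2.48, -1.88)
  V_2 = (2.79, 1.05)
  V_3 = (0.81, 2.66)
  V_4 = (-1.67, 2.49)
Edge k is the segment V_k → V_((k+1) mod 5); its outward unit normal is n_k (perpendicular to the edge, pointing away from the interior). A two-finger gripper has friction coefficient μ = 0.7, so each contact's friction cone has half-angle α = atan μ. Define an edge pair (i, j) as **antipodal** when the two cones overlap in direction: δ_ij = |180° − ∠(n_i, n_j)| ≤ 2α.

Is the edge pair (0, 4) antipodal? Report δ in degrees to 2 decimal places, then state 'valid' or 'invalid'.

δ = 80.63°, invalid

α = atan 0.7 = 34.99°;  2α = 69.98°
edge 0: e_0 = (+5.39, -1.07);  n_0 = (-0.1947, -0.9809)
edge 4: e_4 = (-1.24, -3.30);  n_4 = (-0.9361, +0.3517)
∠(n_0, n_4) = 99.37°
δ = |180° − 99.37°| = 80.63°
80.63° > 2α = 69.98°  →  invalid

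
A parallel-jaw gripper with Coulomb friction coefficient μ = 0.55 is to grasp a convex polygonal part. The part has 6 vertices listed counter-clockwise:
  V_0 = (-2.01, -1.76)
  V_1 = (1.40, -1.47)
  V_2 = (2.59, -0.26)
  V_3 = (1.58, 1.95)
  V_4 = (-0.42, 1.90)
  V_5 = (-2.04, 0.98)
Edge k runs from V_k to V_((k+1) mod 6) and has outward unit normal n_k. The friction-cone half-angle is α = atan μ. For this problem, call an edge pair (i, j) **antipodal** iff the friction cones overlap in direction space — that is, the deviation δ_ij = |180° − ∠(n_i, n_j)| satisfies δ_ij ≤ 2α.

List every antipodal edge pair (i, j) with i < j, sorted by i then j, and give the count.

count = 6; pairs: (0,3), (0,4), (1,3), (1,4), (1,5), (2,5)

α = atan 0.55 = 28.81°;  2α = 57.62°
n_0 = (+0.0847, -0.9964)
n_1 = (+0.7130, -0.7012)
n_2 = (+0.9095, +0.4157)
n_3 = (-0.0250, +0.9997)
n_4 = (-0.4938, +0.8696)
n_5 = (-0.9999, -0.0109)
  (0,1): δ = 139.38°  ·
  (0,2): δ = 70.30°  ·
  (0,3): δ = 3.43°  ✓
  (0,4): δ = 24.73°  ✓
  (0,5): δ = 85.77°  ·
  (1,2): δ = 110.92°  ·
  (1,3): δ = 44.05°  ✓
  (1,4): δ = 15.89°  ✓
  (1,5): δ = 45.15°  ✓
  (2,3): δ = 113.13°  ·
  (2,4): δ = 84.97°  ·
  (2,5): δ = 23.93°  ✓
  (3,4): δ = 151.84°  ·
  (3,5): δ = 90.80°  ·
  (4,5): δ = 118.96°  ·
antipodal pairs: 6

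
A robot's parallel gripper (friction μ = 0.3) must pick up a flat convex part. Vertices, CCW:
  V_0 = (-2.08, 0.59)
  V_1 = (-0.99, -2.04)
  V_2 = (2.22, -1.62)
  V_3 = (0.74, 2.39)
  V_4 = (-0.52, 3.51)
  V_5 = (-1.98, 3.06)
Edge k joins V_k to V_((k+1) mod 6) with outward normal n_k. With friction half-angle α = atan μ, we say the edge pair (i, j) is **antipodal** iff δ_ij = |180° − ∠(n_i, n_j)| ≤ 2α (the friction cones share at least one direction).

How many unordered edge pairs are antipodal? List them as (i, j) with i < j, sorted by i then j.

α = atan 0.3 = 16.70°;  2α = 33.40°
n_0 = (-0.9238, -0.3829)
n_1 = (+0.1297, -0.9915)
n_2 = (+0.9381, +0.3462)
n_3 = (+0.6644, +0.7474)
n_4 = (-0.2945, +0.9556)
n_5 = (-0.9992, +0.0405)
  (0,1): δ = 105.06°  ·
  (0,2): δ = 2.25°  ✓
  (0,3): δ = 25.85°  ✓
  (0,4): δ = 84.62°  ·
  (0,5): δ = 155.17°  ·
  (1,2): δ = 77.20°  ·
  (1,3): δ = 49.09°  ·
  (1,4): δ = 9.68°  ✓
  (1,5): δ = 80.23°  ·
  (2,3): δ = 151.89°  ·
  (2,4): δ = 93.13°  ·
  (2,5): δ = 22.58°  ✓
  (3,4): δ = 121.24°  ·
  (3,5): δ = 50.68°  ·
  (4,5): δ = 109.45°  ·
antipodal pairs: 4

count = 4; pairs: (0,2), (0,3), (1,4), (2,5)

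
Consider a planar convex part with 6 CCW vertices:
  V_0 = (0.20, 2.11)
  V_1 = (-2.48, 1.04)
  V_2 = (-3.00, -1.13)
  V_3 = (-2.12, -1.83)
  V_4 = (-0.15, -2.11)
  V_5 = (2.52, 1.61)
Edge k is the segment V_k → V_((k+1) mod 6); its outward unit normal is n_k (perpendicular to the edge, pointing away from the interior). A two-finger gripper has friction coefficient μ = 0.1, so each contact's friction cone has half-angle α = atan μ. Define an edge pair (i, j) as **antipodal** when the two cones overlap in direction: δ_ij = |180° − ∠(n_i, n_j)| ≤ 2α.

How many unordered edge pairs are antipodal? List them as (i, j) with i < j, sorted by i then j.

α = atan 0.1 = 5.71°;  2α = 11.42°
n_0 = (-0.3708, +0.9287)
n_1 = (-0.9725, +0.2330)
n_2 = (-0.6225, -0.7826)
n_3 = (-0.1407, -0.9900)
n_4 = (+0.8124, -0.5831)
n_5 = (+0.2107, +0.9776)
  (0,1): δ = 125.24°  ·
  (0,2): δ = 60.27°  ·
  (0,3): δ = 29.85°  ·
  (0,4): δ = 32.57°  ·
  (0,5): δ = 146.07°  ·
  (1,2): δ = 115.02°  ·
  (1,3): δ = 84.61°  ·
  (1,4): δ = 22.19°  ·
  (1,5): δ = 91.31°  ·
  (2,3): δ = 149.59°  ·
  (2,4): δ = 87.17°  ·
  (2,5): δ = 26.34°  ·
  (3,4): δ = 117.58°  ·
  (3,5): δ = 4.07°  ✓
  (4,5): δ = 66.49°  ·
antipodal pairs: 1

count = 1; pairs: (3,5)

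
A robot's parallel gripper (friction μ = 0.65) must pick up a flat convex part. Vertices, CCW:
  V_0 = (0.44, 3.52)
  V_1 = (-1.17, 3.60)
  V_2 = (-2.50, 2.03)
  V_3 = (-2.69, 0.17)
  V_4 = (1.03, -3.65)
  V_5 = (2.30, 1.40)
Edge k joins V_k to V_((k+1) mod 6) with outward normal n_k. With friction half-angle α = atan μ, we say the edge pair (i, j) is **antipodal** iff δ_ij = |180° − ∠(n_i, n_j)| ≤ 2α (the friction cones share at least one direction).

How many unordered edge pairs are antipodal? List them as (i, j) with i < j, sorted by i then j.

count = 6; pairs: (0,3), (1,4), (2,4), (2,5), (3,4), (3,5)

α = atan 0.65 = 33.02°;  2α = 66.05°
n_0 = (+0.0496, +0.9988)
n_1 = (-0.7630, +0.6464)
n_2 = (-0.9948, +0.1016)
n_3 = (-0.7164, -0.6977)
n_4 = (+0.9698, -0.2439)
n_5 = (+0.7517, +0.6595)
  (0,1): δ = 127.42°  ·
  (0,2): δ = 92.99°  ·
  (0,3): δ = 42.92°  ✓
  (0,4): δ = 78.73°  ·
  (0,5): δ = 134.11°  ·
  (1,2): δ = 145.56°  ·
  (1,3): δ = 95.49°  ·
  (1,4): δ = 26.15°  ✓
  (1,5): δ = 81.53°  ·
  (2,3): δ = 129.93°  ·
  (2,4): δ = 8.28°  ✓
  (2,5): δ = 47.09°  ✓
  (3,4): δ = 58.36°  ✓
  (3,5): δ = 2.98°  ✓
  (4,5): δ = 124.62°  ·
antipodal pairs: 6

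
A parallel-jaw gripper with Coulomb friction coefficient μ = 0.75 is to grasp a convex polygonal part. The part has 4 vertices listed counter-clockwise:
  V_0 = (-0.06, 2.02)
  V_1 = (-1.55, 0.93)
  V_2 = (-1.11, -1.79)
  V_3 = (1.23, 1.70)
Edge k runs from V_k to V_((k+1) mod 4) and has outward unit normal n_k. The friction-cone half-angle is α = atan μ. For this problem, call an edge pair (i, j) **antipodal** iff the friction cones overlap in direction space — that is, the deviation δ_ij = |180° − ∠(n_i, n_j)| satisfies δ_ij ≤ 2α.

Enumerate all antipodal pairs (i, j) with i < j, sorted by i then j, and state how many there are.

α = atan 0.75 = 36.87°;  2α = 73.74°
n_0 = (-0.5904, +0.8071)
n_1 = (-0.9872, -0.1597)
n_2 = (+0.8306, -0.5569)
n_3 = (+0.2408, +0.9706)
  (0,1): δ = 117.00°  ·
  (0,2): δ = 19.97°  ✓
  (0,3): δ = 129.88°  ·
  (1,2): δ = 43.03°  ✓
  (1,3): δ = 66.88°  ✓
  (2,3): δ = 70.09°  ✓
antipodal pairs: 4

count = 4; pairs: (0,2), (1,2), (1,3), (2,3)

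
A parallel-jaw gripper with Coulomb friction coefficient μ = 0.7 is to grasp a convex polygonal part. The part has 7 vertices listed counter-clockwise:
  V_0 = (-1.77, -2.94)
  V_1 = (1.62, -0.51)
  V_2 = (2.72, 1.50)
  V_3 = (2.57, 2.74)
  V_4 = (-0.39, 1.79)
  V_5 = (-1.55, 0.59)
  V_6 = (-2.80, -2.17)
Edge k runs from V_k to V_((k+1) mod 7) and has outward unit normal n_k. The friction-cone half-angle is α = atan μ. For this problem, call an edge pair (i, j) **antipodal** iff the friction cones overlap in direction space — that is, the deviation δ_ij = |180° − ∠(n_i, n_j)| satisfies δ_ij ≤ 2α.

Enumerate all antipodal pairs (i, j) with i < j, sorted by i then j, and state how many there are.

α = atan 0.7 = 34.99°;  2α = 69.98°
n_0 = (+0.5826, -0.8128)
n_1 = (+0.8772, -0.4801)
n_2 = (+0.9928, +0.1201)
n_3 = (-0.3056, +0.9522)
n_4 = (-0.7190, +0.6950)
n_5 = (-0.9109, +0.4126)
n_6 = (-0.5988, -0.8009)
  (0,1): δ = 154.32°  ·
  (0,2): δ = 118.74°  ·
  (0,3): δ = 17.84°  ✓
  (0,4): δ = 10.34°  ✓
  (0,5): δ = 30.00°  ✓
  (0,6): δ = 107.59°  ·
  (1,2): δ = 144.41°  ·
  (1,3): δ = 43.52°  ✓
  (1,4): δ = 15.34°  ✓
  (1,5): δ = 4.32°  ✓
  (1,6): δ = 81.91°  ·
  (2,3): δ = 79.10°  ·
  (2,4): δ = 50.93°  ✓
  (2,5): δ = 31.26°  ✓
  (2,6): δ = 46.32°  ✓
  (3,4): δ = 151.82°  ·
  (3,5): δ = 132.16°  ·
  (3,6): δ = 54.57°  ✓
  (4,5): δ = 160.34°  ·
  (4,6): δ = 82.75°  ·
  (5,6): δ = 102.42°  ·
antipodal pairs: 10

count = 10; pairs: (0,3), (0,4), (0,5), (1,3), (1,4), (1,5), (2,4), (2,5), (2,6), (3,6)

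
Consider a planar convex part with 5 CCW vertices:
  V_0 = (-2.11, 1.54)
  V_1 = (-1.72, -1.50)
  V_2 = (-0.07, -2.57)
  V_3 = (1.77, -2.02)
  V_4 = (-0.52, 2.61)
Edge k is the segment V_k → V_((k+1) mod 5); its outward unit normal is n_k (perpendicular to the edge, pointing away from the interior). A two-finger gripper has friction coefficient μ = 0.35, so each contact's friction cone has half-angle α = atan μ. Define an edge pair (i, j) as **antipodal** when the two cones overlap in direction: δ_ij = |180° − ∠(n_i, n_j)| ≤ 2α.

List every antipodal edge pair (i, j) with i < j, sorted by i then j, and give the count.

count = 3; pairs: (0,3), (1,3), (2,4)

α = atan 0.35 = 19.29°;  2α = 38.58°
n_0 = (-0.9919, -0.1272)
n_1 = (-0.5441, -0.8390)
n_2 = (+0.2864, -0.9581)
n_3 = (+0.8964, +0.4433)
n_4 = (-0.5583, +0.8296)
  (0,1): δ = 130.27°  ·
  (0,2): δ = 80.67°  ·
  (0,3): δ = 19.01°  ✓
  (0,4): δ = 116.63°  ·
  (1,2): δ = 130.40°  ·
  (1,3): δ = 30.72°  ✓
  (1,4): δ = 66.90°  ·
  (2,3): δ = 80.33°  ·
  (2,4): δ = 17.30°  ✓
  (3,4): δ = 82.38°  ·
antipodal pairs: 3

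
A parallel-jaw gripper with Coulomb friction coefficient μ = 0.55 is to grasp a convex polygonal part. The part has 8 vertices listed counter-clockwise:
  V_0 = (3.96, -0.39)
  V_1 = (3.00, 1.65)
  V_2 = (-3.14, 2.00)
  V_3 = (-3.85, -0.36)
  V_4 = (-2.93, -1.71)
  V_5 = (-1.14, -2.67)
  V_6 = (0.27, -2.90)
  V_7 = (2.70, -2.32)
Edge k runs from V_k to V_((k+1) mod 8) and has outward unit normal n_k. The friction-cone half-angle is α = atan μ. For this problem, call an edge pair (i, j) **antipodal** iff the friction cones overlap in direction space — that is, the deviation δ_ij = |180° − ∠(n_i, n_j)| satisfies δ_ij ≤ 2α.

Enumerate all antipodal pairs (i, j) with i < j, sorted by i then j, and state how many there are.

count = 9; pairs: (0,2), (0,3), (0,4), (0,5), (1,3), (1,4), (1,5), (1,6), (2,7)

α = atan 0.55 = 28.81°;  2α = 57.62°
n_0 = (+0.9048, +0.4258)
n_1 = (+0.0569, +0.9984)
n_2 = (-0.9576, +0.2881)
n_3 = (-0.8264, -0.5631)
n_4 = (-0.4726, -0.8813)
n_5 = (-0.1610, -0.9870)
n_6 = (+0.2322, -0.9727)
n_7 = (+0.8374, -0.5467)
  (0,1): δ = 118.46°  ·
  (0,2): δ = 41.94°  ✓
  (0,3): δ = 9.07°  ✓
  (0,4): δ = 36.59°  ✓
  (0,5): δ = 55.53°  ✓
  (0,6): δ = 78.22°  ·
  (0,7): δ = 121.66°  ·
  (1,2): δ = 103.48°  ·
  (1,3): δ = 52.46°  ✓
  (1,4): δ = 24.94°  ✓
  (1,5): δ = 6.00°  ✓
  (1,6): δ = 16.69°  ✓
  (1,7): δ = 60.12°  ·
  (2,3): δ = 128.98°  ·
  (2,4): δ = 101.46°  ·
  (2,5): δ = 82.52°  ·
  (2,6): δ = 59.83°  ·
  (2,7): δ = 16.39°  ✓
  (3,4): δ = 152.48°  ·
  (3,5): δ = 133.54°  ·
  (3,6): δ = 110.85°  ·
  (3,7): δ = 67.41°  ·
  (4,5): δ = 161.06°  ·
  (4,6): δ = 138.37°  ·
  (4,7): δ = 94.93°  ·
  (5,6): δ = 157.31°  ·
  (5,7): δ = 113.87°  ·
  (6,7): δ = 136.56°  ·
antipodal pairs: 9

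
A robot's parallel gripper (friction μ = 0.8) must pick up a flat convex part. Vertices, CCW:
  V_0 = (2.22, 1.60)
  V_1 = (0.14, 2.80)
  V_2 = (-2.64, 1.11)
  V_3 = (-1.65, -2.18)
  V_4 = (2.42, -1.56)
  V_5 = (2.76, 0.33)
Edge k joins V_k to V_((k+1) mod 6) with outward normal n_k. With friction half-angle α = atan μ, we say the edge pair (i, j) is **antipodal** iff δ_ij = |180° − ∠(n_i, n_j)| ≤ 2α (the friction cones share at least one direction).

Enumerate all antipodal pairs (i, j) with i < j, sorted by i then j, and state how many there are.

count = 7; pairs: (0,2), (0,3), (1,3), (1,4), (2,4), (2,5), (3,5)

α = atan 0.8 = 38.66°;  2α = 77.32°
n_0 = (+0.4997, +0.8662)
n_1 = (-0.5195, +0.8545)
n_2 = (-0.9576, -0.2881)
n_3 = (+0.1506, -0.9886)
n_4 = (+0.9842, -0.1771)
n_5 = (+0.9203, +0.3913)
  (0,1): δ = 118.72°  ·
  (0,2): δ = 43.27°  ✓
  (0,3): δ = 38.64°  ✓
  (0,4): δ = 109.78°  ·
  (0,5): δ = 143.02°  ·
  (1,2): δ = 104.55°  ·
  (1,3): δ = 22.63°  ✓
  (1,4): δ = 48.51°  ✓
  (1,5): δ = 81.74°  ·
  (2,3): δ = 98.09°  ·
  (2,4): δ = 26.95°  ✓
  (2,5): δ = 6.29°  ✓
  (3,4): δ = 108.86°  ·
  (3,5): δ = 75.63°  ✓
  (4,5): δ = 146.77°  ·
antipodal pairs: 7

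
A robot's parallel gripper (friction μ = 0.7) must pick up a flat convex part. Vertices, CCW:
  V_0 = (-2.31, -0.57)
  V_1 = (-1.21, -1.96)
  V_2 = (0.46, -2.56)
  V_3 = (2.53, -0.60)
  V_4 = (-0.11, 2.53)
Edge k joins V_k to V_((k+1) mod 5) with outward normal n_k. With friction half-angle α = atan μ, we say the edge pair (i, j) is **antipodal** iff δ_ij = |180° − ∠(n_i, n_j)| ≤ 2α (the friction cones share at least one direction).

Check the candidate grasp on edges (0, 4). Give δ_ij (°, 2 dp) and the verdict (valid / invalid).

α = atan 0.7 = 34.99°;  2α = 69.98°
edge 0: e_0 = (+1.10, -1.39);  n_0 = (-0.7842, -0.6206)
edge 4: e_4 = (-2.20, -3.10);  n_4 = (-0.8155, +0.5787)
∠(n_0, n_4) = 73.72°
δ = |180° − 73.72°| = 106.28°
106.28° > 2α = 69.98°  →  invalid

δ = 106.28°, invalid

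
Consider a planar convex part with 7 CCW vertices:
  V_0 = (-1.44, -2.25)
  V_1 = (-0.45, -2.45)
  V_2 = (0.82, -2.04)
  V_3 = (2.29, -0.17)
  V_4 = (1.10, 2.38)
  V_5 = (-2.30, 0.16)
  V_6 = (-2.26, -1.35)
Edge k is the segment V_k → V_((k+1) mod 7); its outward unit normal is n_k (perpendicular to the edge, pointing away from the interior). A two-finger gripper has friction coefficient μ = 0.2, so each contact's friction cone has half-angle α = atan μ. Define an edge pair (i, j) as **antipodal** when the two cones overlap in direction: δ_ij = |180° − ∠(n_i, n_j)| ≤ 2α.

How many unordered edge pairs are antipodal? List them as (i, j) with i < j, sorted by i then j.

α = atan 0.2 = 11.31°;  2α = 22.62°
n_0 = (-0.1980, -0.9802)
n_1 = (+0.3072, -0.9516)
n_2 = (+0.7862, -0.6180)
n_3 = (+0.9062, +0.4229)
n_4 = (-0.5467, +0.8373)
n_5 = (-0.9996, -0.0265)
n_6 = (-0.7392, -0.6735)
  (0,1): δ = 150.69°  ·
  (0,2): δ = 116.75°  ·
  (0,3): δ = 53.56°  ·
  (0,4): δ = 44.56°  ·
  (0,5): δ = 102.94°  ·
  (0,6): δ = 143.76°  ·
  (1,2): δ = 146.06°  ·
  (1,3): δ = 82.87°  ·
  (1,4): δ = 15.25°  ✓
  (1,5): δ = 73.63°  ·
  (1,6): δ = 114.45°  ·
  (2,3): δ = 116.81°  ·
  (2,4): δ = 18.69°  ✓
  (2,5): δ = 39.69°  ·
  (2,6): δ = 80.51°  ·
  (3,4): δ = 81.87°  ·
  (3,5): δ = 23.50°  ·
  (3,6): δ = 17.32°  ✓
  (4,5): δ = 121.62°  ·
  (4,6): δ = 80.81°  ·
  (5,6): δ = 139.18°  ·
antipodal pairs: 3

count = 3; pairs: (1,4), (2,4), (3,6)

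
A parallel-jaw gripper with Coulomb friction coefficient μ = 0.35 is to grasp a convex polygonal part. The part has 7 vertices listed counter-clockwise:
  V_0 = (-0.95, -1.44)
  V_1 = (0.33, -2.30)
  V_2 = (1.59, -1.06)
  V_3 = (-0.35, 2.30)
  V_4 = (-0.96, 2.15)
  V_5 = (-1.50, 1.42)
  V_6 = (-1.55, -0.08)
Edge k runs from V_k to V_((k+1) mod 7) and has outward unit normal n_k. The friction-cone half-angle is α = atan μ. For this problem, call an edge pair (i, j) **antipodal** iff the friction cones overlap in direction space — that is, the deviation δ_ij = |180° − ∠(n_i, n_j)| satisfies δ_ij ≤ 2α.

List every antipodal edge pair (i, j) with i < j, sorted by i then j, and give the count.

α = atan 0.35 = 19.29°;  2α = 38.58°
n_0 = (-0.5577, -0.8300)
n_1 = (+0.7014, -0.7127)
n_2 = (+0.8660, +0.5000)
n_3 = (-0.2388, +0.9711)
n_4 = (-0.8039, +0.5947)
n_5 = (-0.9994, +0.0333)
n_6 = (-0.9149, -0.4036)
  (0,1): δ = 101.56°  ·
  (0,2): δ = 26.10°  ✓
  (0,3): δ = 47.71°  ·
  (0,4): δ = 87.40°  ·
  (0,5): δ = 121.99°  ·
  (0,6): δ = 147.70°  ·
  (1,2): δ = 104.54°  ·
  (1,3): δ = 30.73°  ✓
  (1,4): δ = 8.97°  ✓
  (1,5): δ = 43.55°  ·
  (1,6): δ = 69.26°  ·
  (2,3): δ = 106.19°  ·
  (2,4): δ = 66.49°  ·
  (2,5): δ = 31.91°  ✓
  (2,6): δ = 6.20°  ✓
  (3,4): δ = 140.31°  ·
  (3,5): δ = 105.72°  ·
  (3,6): δ = 80.01°  ·
  (4,5): δ = 145.42°  ·
  (4,6): δ = 119.70°  ·
  (5,6): δ = 154.28°  ·
antipodal pairs: 5

count = 5; pairs: (0,2), (1,3), (1,4), (2,5), (2,6)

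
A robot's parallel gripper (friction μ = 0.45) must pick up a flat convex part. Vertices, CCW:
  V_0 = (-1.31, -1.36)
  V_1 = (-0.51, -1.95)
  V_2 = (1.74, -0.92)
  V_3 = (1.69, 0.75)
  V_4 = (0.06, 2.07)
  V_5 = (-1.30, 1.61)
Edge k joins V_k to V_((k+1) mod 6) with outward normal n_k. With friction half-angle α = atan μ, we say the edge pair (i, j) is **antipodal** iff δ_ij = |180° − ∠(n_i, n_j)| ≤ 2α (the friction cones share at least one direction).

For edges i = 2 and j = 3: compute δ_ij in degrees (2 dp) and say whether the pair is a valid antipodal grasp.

α = atan 0.45 = 24.23°;  2α = 48.46°
edge 2: e_2 = (-0.05, +1.67);  n_2 = (+0.9996, +0.0299)
edge 3: e_3 = (-1.63, +1.32);  n_3 = (+0.6293, +0.7771)
∠(n_2, n_3) = 49.28°
δ = |180° − 49.28°| = 130.72°
130.72° > 2α = 48.46°  →  invalid

δ = 130.72°, invalid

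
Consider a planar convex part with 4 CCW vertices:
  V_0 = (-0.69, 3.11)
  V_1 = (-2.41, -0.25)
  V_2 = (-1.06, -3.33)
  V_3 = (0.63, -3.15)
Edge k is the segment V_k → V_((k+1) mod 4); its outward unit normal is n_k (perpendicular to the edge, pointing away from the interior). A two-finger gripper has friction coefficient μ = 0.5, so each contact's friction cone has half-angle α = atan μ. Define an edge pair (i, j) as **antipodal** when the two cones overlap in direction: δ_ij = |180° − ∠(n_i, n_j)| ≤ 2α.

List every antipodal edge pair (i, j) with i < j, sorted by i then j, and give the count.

α = atan 0.5 = 26.57°;  2α = 53.13°
n_0 = (-0.8901, +0.4557)
n_1 = (-0.9159, -0.4014)
n_2 = (+0.1059, -0.9944)
n_3 = (+0.9785, +0.2063)
  (0,1): δ = 129.22°  ·
  (0,2): δ = 56.81°  ·
  (0,3): δ = 39.02°  ✓
  (1,2): δ = 107.59°  ·
  (1,3): δ = 11.76°  ✓
  (2,3): δ = 84.17°  ·
antipodal pairs: 2

count = 2; pairs: (0,3), (1,3)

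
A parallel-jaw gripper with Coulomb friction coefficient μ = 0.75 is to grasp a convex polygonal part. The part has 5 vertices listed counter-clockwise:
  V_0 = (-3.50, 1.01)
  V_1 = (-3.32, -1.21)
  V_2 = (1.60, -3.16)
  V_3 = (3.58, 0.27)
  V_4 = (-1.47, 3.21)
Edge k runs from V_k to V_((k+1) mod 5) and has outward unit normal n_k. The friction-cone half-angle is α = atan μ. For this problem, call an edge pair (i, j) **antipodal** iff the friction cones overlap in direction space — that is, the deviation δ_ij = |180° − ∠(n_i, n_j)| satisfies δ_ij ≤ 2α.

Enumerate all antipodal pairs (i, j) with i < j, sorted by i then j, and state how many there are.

count = 5; pairs: (0,2), (0,3), (1,3), (1,4), (2,4)

α = atan 0.75 = 36.87°;  2α = 73.74°
n_0 = (-0.9967, -0.0808)
n_1 = (-0.3685, -0.9296)
n_2 = (+0.8661, -0.4999)
n_3 = (+0.5031, +0.8642)
n_4 = (-0.7349, +0.6781)
  (0,1): δ = 116.26°  ·
  (0,2): δ = 34.63°  ✓
  (0,3): δ = 55.16°  ✓
  (0,4): δ = 132.67°  ·
  (1,2): δ = 98.38°  ·
  (1,3): δ = 8.59°  ✓
  (1,4): δ = 68.92°  ✓
  (2,3): δ = 90.21°  ·
  (2,4): δ = 12.70°  ✓
  (3,4): δ = 102.49°  ·
antipodal pairs: 5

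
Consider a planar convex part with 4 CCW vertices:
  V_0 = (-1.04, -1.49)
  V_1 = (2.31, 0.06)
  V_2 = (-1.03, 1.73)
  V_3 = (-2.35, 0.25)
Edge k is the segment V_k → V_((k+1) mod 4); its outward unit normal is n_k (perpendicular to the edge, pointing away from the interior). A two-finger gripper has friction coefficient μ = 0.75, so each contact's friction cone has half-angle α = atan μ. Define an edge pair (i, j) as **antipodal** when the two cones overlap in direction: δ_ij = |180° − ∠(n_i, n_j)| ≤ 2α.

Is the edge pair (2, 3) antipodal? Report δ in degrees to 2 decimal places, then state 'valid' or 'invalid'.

δ = 101.30°, invalid

α = atan 0.75 = 36.87°;  2α = 73.74°
edge 2: e_2 = (-1.32, -1.48);  n_2 = (-0.7463, +0.6656)
edge 3: e_3 = (+1.31, -1.74);  n_3 = (-0.7989, -0.6015)
∠(n_2, n_3) = 78.70°
δ = |180° − 78.70°| = 101.30°
101.30° > 2α = 73.74°  →  invalid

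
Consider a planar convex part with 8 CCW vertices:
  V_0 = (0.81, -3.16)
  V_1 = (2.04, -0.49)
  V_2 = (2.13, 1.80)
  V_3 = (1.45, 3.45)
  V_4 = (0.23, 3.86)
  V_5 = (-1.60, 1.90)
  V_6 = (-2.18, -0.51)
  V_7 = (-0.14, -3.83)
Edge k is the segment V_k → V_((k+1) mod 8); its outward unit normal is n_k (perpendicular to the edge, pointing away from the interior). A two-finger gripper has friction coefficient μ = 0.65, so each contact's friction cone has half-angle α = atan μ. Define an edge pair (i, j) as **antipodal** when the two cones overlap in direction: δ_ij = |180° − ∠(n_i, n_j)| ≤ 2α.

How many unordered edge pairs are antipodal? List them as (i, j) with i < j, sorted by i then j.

α = atan 0.65 = 33.02°;  2α = 66.05°
n_0 = (+0.9083, -0.4184)
n_1 = (+0.9992, -0.0393)
n_2 = (+0.9246, +0.3810)
n_3 = (+0.3186, +0.9479)
n_4 = (-0.7309, +0.6825)
n_5 = (-0.9722, +0.2340)
n_6 = (-0.8520, -0.5235)
n_7 = (+0.5763, -0.8172)
  (0,1): δ = 157.52°  ·
  (0,2): δ = 132.87°  ·
  (0,3): δ = 83.84°  ·
  (0,4): δ = 18.30°  ✓
  (0,5): δ = 11.20°  ✓
  (0,6): δ = 56.30°  ✓
  (0,7): δ = 149.93°  ·
  (1,2): δ = 155.35°  ·
  (1,3): δ = 106.33°  ·
  (1,4): δ = 40.78°  ✓
  (1,5): δ = 11.28°  ✓
  (1,6): δ = 33.82°  ✓
  (1,7): δ = 127.44°  ·
  (2,3): δ = 130.97°  ·
  (2,4): δ = 65.43°  ✓
  (2,5): δ = 35.93°  ✓
  (2,6): δ = 9.17°  ✓
  (2,7): δ = 102.80°  ·
  (3,4): δ = 114.46°  ·
  (3,5): δ = 84.96°  ·
  (3,6): δ = 39.86°  ✓
  (3,7): δ = 53.77°  ✓
  (4,5): δ = 150.50°  ·
  (4,6): δ = 105.40°  ·
  (4,7): δ = 11.77°  ✓
  (5,6): δ = 134.90°  ·
  (5,7): δ = 41.27°  ✓
  (6,7): δ = 86.38°  ·
antipodal pairs: 13

count = 13; pairs: (0,4), (0,5), (0,6), (1,4), (1,5), (1,6), (2,4), (2,5), (2,6), (3,6), (3,7), (4,7), (5,7)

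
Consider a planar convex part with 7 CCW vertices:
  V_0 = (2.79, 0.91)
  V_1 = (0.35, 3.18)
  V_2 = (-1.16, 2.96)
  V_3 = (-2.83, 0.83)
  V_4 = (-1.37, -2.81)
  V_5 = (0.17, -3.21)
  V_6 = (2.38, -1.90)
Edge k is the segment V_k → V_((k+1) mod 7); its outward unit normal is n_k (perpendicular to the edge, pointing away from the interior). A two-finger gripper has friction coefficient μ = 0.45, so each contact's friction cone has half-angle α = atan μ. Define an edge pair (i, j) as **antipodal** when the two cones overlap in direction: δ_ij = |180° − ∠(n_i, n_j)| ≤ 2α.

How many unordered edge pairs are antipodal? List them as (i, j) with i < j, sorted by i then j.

α = atan 0.45 = 24.23°;  2α = 48.46°
n_0 = (+0.6811, +0.7322)
n_1 = (-0.1442, +0.9896)
n_2 = (-0.7870, +0.6170)
n_3 = (-0.9281, -0.3723)
n_4 = (-0.2514, -0.9679)
n_5 = (+0.5099, -0.8602)
n_6 = (+0.9895, -0.1444)
  (0,1): δ = 128.78°  ·
  (0,2): δ = 85.16°  ·
  (0,3): δ = 25.21°  ✓
  (0,4): δ = 28.37°  ✓
  (0,5): δ = 73.59°  ·
  (0,6): δ = 124.63°  ·
  (1,2): δ = 136.39°  ·
  (1,3): δ = 76.43°  ·
  (1,4): δ = 22.85°  ✓
  (1,5): δ = 22.37°  ✓
  (1,6): δ = 73.41°  ·
  (2,3): δ = 120.05°  ·
  (2,4): δ = 66.46°  ·
  (2,5): δ = 21.24°  ✓
  (2,6): δ = 29.80°  ✓
  (3,4): δ = 126.42°  ·
  (3,5): δ = 81.20°  ·
  (3,6): δ = 30.16°  ✓
  (4,5): δ = 134.78°  ·
  (4,6): δ = 83.74°  ·
  (5,6): δ = 128.96°  ·
antipodal pairs: 7

count = 7; pairs: (0,3), (0,4), (1,4), (1,5), (2,5), (2,6), (3,6)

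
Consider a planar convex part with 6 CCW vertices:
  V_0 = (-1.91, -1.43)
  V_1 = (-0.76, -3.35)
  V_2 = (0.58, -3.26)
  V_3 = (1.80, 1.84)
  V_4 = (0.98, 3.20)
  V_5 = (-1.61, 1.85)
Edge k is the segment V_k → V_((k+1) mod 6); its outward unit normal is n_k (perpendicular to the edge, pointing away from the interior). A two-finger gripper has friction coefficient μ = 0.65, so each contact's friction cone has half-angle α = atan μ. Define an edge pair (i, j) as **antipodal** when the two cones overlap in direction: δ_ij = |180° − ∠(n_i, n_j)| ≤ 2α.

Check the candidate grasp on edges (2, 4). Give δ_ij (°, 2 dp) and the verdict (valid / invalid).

δ = 49.02°, valid

α = atan 0.65 = 33.02°;  2α = 66.05°
edge 2: e_2 = (+1.22, +5.10);  n_2 = (+0.9726, -0.2327)
edge 4: e_4 = (-2.59, -1.35);  n_4 = (-0.4622, +0.8868)
∠(n_2, n_4) = 130.98°
δ = |180° − 130.98°| = 49.02°
49.02° ≤ 2α = 66.05°  →  valid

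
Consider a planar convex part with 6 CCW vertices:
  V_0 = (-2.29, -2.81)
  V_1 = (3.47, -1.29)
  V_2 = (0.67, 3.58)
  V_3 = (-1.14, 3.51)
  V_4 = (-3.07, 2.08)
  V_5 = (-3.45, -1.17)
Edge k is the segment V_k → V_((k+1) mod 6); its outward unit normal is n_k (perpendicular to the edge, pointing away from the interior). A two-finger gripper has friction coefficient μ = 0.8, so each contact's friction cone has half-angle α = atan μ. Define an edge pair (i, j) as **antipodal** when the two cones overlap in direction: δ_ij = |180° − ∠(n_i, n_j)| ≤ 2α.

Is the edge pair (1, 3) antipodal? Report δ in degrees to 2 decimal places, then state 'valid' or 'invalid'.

δ = 83.36°, invalid

α = atan 0.8 = 38.66°;  2α = 77.32°
edge 1: e_1 = (-2.80, +4.87);  n_1 = (+0.8669, +0.4984)
edge 3: e_3 = (-1.93, -1.43);  n_3 = (-0.5953, +0.8035)
∠(n_1, n_3) = 96.64°
δ = |180° − 96.64°| = 83.36°
83.36° > 2α = 77.32°  →  invalid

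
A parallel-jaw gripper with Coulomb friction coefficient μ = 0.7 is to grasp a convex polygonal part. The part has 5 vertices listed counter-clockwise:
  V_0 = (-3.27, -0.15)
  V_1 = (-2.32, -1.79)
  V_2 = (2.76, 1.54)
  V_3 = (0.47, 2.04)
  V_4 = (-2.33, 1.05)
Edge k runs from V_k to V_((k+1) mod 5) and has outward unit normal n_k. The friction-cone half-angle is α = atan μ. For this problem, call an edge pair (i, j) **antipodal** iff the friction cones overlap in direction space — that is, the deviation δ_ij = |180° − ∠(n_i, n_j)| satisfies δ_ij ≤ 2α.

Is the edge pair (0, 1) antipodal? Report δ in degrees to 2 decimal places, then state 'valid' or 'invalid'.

α = atan 0.7 = 34.99°;  2α = 69.98°
edge 0: e_0 = (+0.95, -1.64);  n_0 = (-0.8653, -0.5012)
edge 1: e_1 = (+5.08, +3.33);  n_1 = (+0.5482, -0.8363)
∠(n_0, n_1) = 93.16°
δ = |180° − 93.16°| = 86.84°
86.84° > 2α = 69.98°  →  invalid

δ = 86.84°, invalid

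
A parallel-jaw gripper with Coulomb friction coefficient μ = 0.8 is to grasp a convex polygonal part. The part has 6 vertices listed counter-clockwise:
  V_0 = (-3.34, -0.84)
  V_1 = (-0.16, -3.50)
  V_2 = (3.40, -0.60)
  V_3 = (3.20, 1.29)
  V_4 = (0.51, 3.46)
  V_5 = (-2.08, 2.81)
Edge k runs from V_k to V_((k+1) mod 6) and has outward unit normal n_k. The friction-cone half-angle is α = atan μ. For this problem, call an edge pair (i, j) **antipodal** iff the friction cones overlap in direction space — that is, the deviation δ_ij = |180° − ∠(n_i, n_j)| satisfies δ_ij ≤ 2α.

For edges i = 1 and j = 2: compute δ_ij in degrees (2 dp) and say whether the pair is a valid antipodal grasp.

δ = 123.13°, invalid

α = atan 0.8 = 38.66°;  2α = 77.32°
edge 1: e_1 = (+3.56, +2.90);  n_1 = (+0.6316, -0.7753)
edge 2: e_2 = (-0.20, +1.89);  n_2 = (+0.9944, +0.1052)
∠(n_1, n_2) = 56.87°
δ = |180° − 56.87°| = 123.13°
123.13° > 2α = 77.32°  →  invalid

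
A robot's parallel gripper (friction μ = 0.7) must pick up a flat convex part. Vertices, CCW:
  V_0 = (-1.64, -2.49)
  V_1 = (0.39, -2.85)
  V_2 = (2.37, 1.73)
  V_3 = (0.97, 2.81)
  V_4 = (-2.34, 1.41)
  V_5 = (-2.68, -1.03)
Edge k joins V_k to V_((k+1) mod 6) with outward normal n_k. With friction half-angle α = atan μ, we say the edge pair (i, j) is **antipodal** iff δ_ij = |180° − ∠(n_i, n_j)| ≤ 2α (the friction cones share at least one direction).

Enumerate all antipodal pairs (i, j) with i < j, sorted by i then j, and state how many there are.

count = 7; pairs: (0,2), (0,3), (1,3), (1,4), (1,5), (2,4), (2,5)

α = atan 0.7 = 34.99°;  2α = 69.98°
n_0 = (-0.1746, -0.9846)
n_1 = (+0.9179, -0.3968)
n_2 = (+0.6108, +0.7918)
n_3 = (-0.3895, +0.9210)
n_4 = (-0.9904, +0.1380)
n_5 = (-0.8145, -0.5802)
  (0,1): δ = 103.32°  ·
  (0,2): δ = 27.59°  ✓
  (0,3): δ = 32.98°  ✓
  (0,4): δ = 92.12°  ·
  (0,5): δ = 135.52°  ·
  (1,2): δ = 104.27°  ·
  (1,3): δ = 43.69°  ✓
  (1,4): δ = 15.45°  ✓
  (1,5): δ = 58.84°  ✓
  (2,3): δ = 119.43°  ·
  (2,4): δ = 60.29°  ✓
  (2,5): δ = 16.89°  ✓
  (3,4): δ = 120.86°  ·
  (3,5): δ = 77.46°  ·
  (4,5): δ = 136.60°  ·
antipodal pairs: 7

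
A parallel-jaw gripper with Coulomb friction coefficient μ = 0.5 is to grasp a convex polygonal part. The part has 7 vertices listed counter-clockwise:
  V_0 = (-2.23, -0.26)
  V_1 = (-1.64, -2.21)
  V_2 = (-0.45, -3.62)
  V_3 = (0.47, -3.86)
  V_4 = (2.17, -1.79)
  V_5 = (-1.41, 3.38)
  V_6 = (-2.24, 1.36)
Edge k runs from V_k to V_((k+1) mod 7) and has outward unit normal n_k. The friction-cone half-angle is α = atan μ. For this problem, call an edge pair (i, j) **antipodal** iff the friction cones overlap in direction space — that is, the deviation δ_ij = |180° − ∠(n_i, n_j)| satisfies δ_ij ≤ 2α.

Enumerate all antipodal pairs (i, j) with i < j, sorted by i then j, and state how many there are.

count = 6; pairs: (0,4), (1,4), (2,4), (3,5), (3,6), (4,6)

α = atan 0.5 = 26.57°;  2α = 53.13°
n_0 = (-0.9571, -0.2896)
n_1 = (-0.7642, -0.6450)
n_2 = (-0.2524, -0.9676)
n_3 = (+0.7728, -0.6347)
n_4 = (+0.8221, +0.5693)
n_5 = (-0.9250, +0.3801)
n_6 = (-1.0000, -0.0062)
  (0,1): δ = 156.67°  ·
  (0,2): δ = 121.45°  ·
  (0,3): δ = 56.23°  ·
  (0,4): δ = 17.87°  ✓
  (0,5): δ = 140.83°  ·
  (0,6): δ = 163.52°  ·
  (1,2): δ = 144.78°  ·
  (1,3): δ = 79.56°  ·
  (1,4): δ = 5.46°  ✓
  (1,5): δ = 117.50°  ·
  (1,6): δ = 140.19°  ·
  (2,3): δ = 114.77°  ·
  (2,4): δ = 40.68°  ✓
  (2,5): δ = 82.28°  ·
  (2,6): δ = 104.97°  ·
  (3,4): δ = 105.90°  ·
  (3,5): δ = 17.06°  ✓
  (3,6): δ = 39.75°  ✓
  (4,5): δ = 57.04°  ·
  (4,6): δ = 34.35°  ✓
  (5,6): δ = 157.31°  ·
antipodal pairs: 6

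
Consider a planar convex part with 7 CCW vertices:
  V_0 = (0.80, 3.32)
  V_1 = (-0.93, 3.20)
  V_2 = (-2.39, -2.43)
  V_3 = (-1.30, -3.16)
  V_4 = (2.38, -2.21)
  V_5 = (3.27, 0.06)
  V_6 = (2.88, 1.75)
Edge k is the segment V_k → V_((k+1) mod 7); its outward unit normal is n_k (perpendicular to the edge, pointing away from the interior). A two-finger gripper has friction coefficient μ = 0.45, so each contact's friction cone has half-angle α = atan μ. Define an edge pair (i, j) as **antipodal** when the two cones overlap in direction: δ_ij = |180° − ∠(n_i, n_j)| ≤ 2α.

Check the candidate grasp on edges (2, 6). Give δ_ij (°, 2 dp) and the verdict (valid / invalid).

α = atan 0.45 = 24.23°;  2α = 48.46°
edge 2: e_2 = (+1.09, -0.73);  n_2 = (-0.5565, -0.8309)
edge 6: e_6 = (-2.08, +1.57);  n_6 = (+0.6025, +0.7982)
∠(n_2, n_6) = 176.77°
δ = |180° − 176.77°| = 3.23°
3.23° ≤ 2α = 48.46°  →  valid

δ = 3.23°, valid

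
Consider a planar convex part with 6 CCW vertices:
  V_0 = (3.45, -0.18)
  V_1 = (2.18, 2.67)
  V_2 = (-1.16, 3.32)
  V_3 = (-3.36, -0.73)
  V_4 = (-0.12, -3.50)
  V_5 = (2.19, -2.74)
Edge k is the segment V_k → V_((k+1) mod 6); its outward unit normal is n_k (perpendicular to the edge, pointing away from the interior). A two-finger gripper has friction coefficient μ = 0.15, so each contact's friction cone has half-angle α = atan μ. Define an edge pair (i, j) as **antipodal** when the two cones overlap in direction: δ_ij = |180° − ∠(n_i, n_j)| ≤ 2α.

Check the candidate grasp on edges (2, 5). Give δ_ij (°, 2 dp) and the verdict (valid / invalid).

δ = 2.31°, valid

α = atan 0.15 = 8.53°;  2α = 17.06°
edge 2: e_2 = (-2.20, -4.05);  n_2 = (-0.8787, +0.4773)
edge 5: e_5 = (+1.26, +2.56);  n_5 = (+0.8972, -0.4416)
∠(n_2, n_5) = 177.69°
δ = |180° − 177.69°| = 2.31°
2.31° ≤ 2α = 17.06°  →  valid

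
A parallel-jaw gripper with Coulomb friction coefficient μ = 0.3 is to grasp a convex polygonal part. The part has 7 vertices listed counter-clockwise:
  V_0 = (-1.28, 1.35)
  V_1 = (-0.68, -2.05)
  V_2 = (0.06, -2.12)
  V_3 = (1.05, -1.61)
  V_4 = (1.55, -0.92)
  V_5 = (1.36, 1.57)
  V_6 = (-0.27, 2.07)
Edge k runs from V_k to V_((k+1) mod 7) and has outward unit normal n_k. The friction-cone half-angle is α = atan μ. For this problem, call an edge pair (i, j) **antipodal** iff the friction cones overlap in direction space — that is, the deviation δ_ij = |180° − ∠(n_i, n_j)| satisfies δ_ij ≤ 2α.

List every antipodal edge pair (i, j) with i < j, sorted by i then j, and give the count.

count = 4; pairs: (0,4), (1,5), (2,6), (3,6)

α = atan 0.3 = 16.70°;  2α = 33.40°
n_0 = (-0.9848, -0.1738)
n_1 = (-0.0942, -0.9956)
n_2 = (+0.4580, -0.8890)
n_3 = (+0.8097, -0.5868)
n_4 = (+0.9971, +0.0761)
n_5 = (+0.2933, +0.9560)
n_6 = (-0.5805, +0.8143)
  (0,1): δ = 105.41°  ·
  (0,2): δ = 72.75°  ·
  (0,3): δ = 45.94°  ·
  (0,4): δ = 5.64°  ✓
  (0,5): δ = 62.94°  ·
  (0,6): δ = 115.48°  ·
  (1,2): δ = 147.34°  ·
  (1,3): δ = 120.52°  ·
  (1,4): δ = 80.23°  ·
  (1,5): δ = 11.65°  ✓
  (1,6): δ = 40.89°  ·
  (2,3): δ = 153.18°  ·
  (2,4): δ = 112.89°  ·
  (2,5): δ = 44.31°  ·
  (2,6): δ = 8.23°  ✓
  (3,4): δ = 139.71°  ·
  (3,5): δ = 71.12°  ·
  (3,6): δ = 18.59°  ✓
  (4,5): δ = 111.42°  ·
  (4,6): δ = 58.88°  ·
  (5,6): δ = 127.46°  ·
antipodal pairs: 4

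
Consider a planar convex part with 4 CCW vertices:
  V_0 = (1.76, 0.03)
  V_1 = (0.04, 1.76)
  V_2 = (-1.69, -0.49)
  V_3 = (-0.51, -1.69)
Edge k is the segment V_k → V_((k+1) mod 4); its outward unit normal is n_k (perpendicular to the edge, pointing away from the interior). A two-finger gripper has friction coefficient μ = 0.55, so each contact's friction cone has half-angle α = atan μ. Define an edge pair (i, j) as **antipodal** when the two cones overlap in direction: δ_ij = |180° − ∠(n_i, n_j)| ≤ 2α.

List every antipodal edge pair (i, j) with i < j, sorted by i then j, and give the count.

count = 2; pairs: (0,2), (1,3)

α = atan 0.55 = 28.81°;  2α = 57.62°
n_0 = (+0.7092, +0.7051)
n_1 = (-0.7928, +0.6095)
n_2 = (-0.7130, -0.7011)
n_3 = (+0.6039, -0.7970)
  (0,1): δ = 82.39°  ·
  (0,2): δ = 0.32°  ✓
  (0,3): δ = 82.32°  ·
  (1,2): δ = 97.93°  ·
  (1,3): δ = 15.29°  ✓
  (2,3): δ = 97.37°  ·
antipodal pairs: 2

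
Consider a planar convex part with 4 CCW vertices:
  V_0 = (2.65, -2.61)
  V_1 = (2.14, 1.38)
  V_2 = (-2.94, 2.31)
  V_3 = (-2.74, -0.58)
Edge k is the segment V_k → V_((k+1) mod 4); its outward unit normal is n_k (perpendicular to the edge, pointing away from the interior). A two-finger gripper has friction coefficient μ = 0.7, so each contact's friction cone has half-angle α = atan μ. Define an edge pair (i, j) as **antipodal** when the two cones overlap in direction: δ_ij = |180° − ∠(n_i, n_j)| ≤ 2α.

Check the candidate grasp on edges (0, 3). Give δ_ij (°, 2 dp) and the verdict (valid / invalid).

α = atan 0.7 = 34.99°;  2α = 69.98°
edge 0: e_0 = (-0.51, +3.99);  n_0 = (+0.9919, +0.1268)
edge 3: e_3 = (+5.39, -2.03);  n_3 = (-0.3525, -0.9358)
∠(n_0, n_3) = 117.92°
δ = |180° − 117.92°| = 62.08°
62.08° ≤ 2α = 69.98°  →  valid

δ = 62.08°, valid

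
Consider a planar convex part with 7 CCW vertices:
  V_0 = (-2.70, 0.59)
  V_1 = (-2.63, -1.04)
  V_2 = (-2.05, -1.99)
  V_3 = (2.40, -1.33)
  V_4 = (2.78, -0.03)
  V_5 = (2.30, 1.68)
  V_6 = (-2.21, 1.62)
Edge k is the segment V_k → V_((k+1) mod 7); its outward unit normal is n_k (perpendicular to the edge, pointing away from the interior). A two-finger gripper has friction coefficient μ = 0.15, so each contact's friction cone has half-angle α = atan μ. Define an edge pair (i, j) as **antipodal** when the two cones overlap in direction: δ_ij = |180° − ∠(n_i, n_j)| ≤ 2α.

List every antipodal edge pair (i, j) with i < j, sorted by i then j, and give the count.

count = 4; pairs: (0,4), (1,4), (2,5), (3,6)

α = atan 0.15 = 8.53°;  2α = 17.06°
n_0 = (-0.9991, -0.0429)
n_1 = (-0.8535, -0.5211)
n_2 = (+0.1467, -0.9892)
n_3 = (+0.9598, -0.2806)
n_4 = (+0.9628, +0.2703)
n_5 = (-0.0133, +0.9999)
n_6 = (-0.9030, +0.4296)
  (0,1): δ = 151.05°  ·
  (0,2): δ = 84.02°  ·
  (0,3): δ = 18.75°  ·
  (0,4): δ = 13.22°  ✓
  (0,5): δ = 88.30°  ·
  (0,6): δ = 152.10°  ·
  (1,2): δ = 112.97°  ·
  (1,3): δ = 47.70°  ·
  (1,4): δ = 15.73°  ✓
  (1,5): δ = 59.36°  ·
  (1,6): δ = 123.15°  ·
  (2,3): δ = 114.73°  ·
  (2,4): δ = 82.76°  ·
  (2,5): δ = 7.67°  ✓
  (2,6): δ = 56.12°  ·
  (3,4): δ = 148.03°  ·
  (3,5): δ = 72.94°  ·
  (3,6): δ = 9.15°  ✓
  (4,5): δ = 104.92°  ·
  (4,6): δ = 41.12°  ·
  (5,6): δ = 116.20°  ·
antipodal pairs: 4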